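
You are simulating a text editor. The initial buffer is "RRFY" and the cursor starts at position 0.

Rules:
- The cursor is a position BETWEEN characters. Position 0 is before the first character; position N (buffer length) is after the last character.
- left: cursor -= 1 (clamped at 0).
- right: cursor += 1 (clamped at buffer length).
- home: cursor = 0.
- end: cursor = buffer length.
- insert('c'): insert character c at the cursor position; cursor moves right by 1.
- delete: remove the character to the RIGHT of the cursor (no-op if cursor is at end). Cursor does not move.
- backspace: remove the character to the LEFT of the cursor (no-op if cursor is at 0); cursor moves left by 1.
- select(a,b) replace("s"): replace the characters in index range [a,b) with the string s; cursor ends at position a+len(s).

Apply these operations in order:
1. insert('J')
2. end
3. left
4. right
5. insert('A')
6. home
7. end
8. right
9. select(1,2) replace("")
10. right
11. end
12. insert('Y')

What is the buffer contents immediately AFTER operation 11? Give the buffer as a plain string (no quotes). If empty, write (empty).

Answer: JRFYA

Derivation:
After op 1 (insert('J')): buf='JRRFY' cursor=1
After op 2 (end): buf='JRRFY' cursor=5
After op 3 (left): buf='JRRFY' cursor=4
After op 4 (right): buf='JRRFY' cursor=5
After op 5 (insert('A')): buf='JRRFYA' cursor=6
After op 6 (home): buf='JRRFYA' cursor=0
After op 7 (end): buf='JRRFYA' cursor=6
After op 8 (right): buf='JRRFYA' cursor=6
After op 9 (select(1,2) replace("")): buf='JRFYA' cursor=1
After op 10 (right): buf='JRFYA' cursor=2
After op 11 (end): buf='JRFYA' cursor=5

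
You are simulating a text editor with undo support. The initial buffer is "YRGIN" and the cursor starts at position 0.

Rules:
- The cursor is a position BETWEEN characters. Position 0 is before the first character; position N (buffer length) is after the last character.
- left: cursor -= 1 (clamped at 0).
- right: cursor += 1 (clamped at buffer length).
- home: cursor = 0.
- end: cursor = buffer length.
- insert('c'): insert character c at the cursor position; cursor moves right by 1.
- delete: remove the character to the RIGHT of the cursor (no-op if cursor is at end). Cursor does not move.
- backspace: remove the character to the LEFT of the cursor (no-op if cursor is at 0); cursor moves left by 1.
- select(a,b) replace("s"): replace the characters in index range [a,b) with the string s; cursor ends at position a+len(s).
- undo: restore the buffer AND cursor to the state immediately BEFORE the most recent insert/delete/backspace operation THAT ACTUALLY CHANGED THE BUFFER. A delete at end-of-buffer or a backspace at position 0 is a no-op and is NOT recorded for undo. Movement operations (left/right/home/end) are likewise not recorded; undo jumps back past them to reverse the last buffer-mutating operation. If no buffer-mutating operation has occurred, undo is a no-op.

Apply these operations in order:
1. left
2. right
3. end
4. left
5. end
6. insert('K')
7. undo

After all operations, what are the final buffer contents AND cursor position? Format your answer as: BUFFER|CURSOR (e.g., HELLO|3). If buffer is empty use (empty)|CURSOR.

Answer: YRGIN|5

Derivation:
After op 1 (left): buf='YRGIN' cursor=0
After op 2 (right): buf='YRGIN' cursor=1
After op 3 (end): buf='YRGIN' cursor=5
After op 4 (left): buf='YRGIN' cursor=4
After op 5 (end): buf='YRGIN' cursor=5
After op 6 (insert('K')): buf='YRGINK' cursor=6
After op 7 (undo): buf='YRGIN' cursor=5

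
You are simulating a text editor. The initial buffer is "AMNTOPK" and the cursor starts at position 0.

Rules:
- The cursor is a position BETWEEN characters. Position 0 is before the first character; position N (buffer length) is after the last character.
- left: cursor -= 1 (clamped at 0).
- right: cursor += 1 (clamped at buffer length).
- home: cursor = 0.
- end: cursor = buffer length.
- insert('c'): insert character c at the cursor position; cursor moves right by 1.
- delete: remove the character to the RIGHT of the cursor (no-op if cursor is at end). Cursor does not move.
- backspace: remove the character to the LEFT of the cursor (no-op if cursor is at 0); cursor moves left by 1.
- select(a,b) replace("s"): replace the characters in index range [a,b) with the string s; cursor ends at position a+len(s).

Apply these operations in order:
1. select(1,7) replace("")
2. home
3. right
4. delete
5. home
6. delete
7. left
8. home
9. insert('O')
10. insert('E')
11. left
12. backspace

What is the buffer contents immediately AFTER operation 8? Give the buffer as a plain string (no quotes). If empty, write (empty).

Answer: (empty)

Derivation:
After op 1 (select(1,7) replace("")): buf='A' cursor=1
After op 2 (home): buf='A' cursor=0
After op 3 (right): buf='A' cursor=1
After op 4 (delete): buf='A' cursor=1
After op 5 (home): buf='A' cursor=0
After op 6 (delete): buf='(empty)' cursor=0
After op 7 (left): buf='(empty)' cursor=0
After op 8 (home): buf='(empty)' cursor=0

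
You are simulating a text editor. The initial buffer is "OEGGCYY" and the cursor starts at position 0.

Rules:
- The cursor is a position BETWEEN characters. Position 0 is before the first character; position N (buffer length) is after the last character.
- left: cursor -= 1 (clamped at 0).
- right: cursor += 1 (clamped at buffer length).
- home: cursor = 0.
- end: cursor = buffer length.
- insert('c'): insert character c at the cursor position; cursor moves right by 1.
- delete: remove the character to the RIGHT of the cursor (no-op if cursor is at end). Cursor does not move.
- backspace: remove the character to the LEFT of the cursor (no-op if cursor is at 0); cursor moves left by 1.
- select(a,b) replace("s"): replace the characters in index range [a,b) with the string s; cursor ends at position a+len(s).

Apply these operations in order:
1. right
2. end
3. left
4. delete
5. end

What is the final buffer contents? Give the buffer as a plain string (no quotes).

Answer: OEGGCY

Derivation:
After op 1 (right): buf='OEGGCYY' cursor=1
After op 2 (end): buf='OEGGCYY' cursor=7
After op 3 (left): buf='OEGGCYY' cursor=6
After op 4 (delete): buf='OEGGCY' cursor=6
After op 5 (end): buf='OEGGCY' cursor=6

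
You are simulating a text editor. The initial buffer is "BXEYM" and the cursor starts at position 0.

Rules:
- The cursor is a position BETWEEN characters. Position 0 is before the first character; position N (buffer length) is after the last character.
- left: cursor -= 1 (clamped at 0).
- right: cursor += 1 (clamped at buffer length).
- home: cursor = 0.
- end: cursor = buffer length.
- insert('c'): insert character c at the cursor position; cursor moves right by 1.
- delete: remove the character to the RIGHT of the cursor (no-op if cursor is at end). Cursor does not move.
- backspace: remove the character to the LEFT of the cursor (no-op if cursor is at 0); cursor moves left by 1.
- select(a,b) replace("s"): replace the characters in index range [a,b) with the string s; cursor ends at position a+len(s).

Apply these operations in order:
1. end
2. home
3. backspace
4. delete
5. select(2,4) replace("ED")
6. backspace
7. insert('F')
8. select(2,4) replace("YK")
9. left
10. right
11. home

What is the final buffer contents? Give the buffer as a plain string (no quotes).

After op 1 (end): buf='BXEYM' cursor=5
After op 2 (home): buf='BXEYM' cursor=0
After op 3 (backspace): buf='BXEYM' cursor=0
After op 4 (delete): buf='XEYM' cursor=0
After op 5 (select(2,4) replace("ED")): buf='XEED' cursor=4
After op 6 (backspace): buf='XEE' cursor=3
After op 7 (insert('F')): buf='XEEF' cursor=4
After op 8 (select(2,4) replace("YK")): buf='XEYK' cursor=4
After op 9 (left): buf='XEYK' cursor=3
After op 10 (right): buf='XEYK' cursor=4
After op 11 (home): buf='XEYK' cursor=0

Answer: XEYK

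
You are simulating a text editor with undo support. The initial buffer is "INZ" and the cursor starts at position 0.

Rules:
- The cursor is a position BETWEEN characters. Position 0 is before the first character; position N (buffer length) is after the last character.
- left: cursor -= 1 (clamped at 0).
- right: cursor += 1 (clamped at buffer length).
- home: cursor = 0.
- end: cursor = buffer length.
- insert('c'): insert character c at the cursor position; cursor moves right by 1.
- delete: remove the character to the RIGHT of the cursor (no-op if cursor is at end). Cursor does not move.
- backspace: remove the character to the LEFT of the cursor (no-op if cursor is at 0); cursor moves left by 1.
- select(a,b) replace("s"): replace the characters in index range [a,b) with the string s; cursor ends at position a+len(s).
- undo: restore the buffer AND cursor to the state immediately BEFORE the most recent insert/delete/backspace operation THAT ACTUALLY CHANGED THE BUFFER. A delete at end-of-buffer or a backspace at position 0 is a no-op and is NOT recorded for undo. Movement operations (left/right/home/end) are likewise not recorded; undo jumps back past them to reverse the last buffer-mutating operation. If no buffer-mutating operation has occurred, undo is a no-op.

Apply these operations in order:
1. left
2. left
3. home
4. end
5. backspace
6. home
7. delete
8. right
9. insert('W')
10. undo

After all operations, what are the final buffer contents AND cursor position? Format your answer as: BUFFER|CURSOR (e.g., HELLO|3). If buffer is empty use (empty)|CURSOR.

After op 1 (left): buf='INZ' cursor=0
After op 2 (left): buf='INZ' cursor=0
After op 3 (home): buf='INZ' cursor=0
After op 4 (end): buf='INZ' cursor=3
After op 5 (backspace): buf='IN' cursor=2
After op 6 (home): buf='IN' cursor=0
After op 7 (delete): buf='N' cursor=0
After op 8 (right): buf='N' cursor=1
After op 9 (insert('W')): buf='NW' cursor=2
After op 10 (undo): buf='N' cursor=1

Answer: N|1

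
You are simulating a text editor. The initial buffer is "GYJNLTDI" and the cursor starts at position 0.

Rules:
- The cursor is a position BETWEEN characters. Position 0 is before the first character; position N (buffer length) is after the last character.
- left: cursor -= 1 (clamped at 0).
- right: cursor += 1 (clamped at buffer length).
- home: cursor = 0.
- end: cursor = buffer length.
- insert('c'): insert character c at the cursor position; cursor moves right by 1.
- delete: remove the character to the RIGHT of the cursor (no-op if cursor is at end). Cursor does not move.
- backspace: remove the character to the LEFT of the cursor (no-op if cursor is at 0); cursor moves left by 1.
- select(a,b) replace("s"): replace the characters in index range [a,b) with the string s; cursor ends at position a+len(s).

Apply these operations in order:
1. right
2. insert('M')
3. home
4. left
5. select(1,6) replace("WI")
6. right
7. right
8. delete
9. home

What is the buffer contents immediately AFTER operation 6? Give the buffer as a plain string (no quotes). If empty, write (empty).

Answer: GWITDI

Derivation:
After op 1 (right): buf='GYJNLTDI' cursor=1
After op 2 (insert('M')): buf='GMYJNLTDI' cursor=2
After op 3 (home): buf='GMYJNLTDI' cursor=0
After op 4 (left): buf='GMYJNLTDI' cursor=0
After op 5 (select(1,6) replace("WI")): buf='GWITDI' cursor=3
After op 6 (right): buf='GWITDI' cursor=4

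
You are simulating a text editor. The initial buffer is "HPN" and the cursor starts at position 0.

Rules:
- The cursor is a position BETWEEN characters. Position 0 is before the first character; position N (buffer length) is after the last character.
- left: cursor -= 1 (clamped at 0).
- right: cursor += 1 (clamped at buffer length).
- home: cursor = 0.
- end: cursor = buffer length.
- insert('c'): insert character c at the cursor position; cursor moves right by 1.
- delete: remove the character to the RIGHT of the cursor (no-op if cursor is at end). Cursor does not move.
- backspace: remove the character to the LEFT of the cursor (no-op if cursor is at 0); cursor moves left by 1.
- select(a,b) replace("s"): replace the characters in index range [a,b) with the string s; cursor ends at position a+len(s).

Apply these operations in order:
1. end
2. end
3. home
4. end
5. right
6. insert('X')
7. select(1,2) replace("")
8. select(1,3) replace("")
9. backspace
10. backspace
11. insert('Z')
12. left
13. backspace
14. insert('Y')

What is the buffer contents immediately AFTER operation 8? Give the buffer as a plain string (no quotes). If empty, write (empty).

Answer: H

Derivation:
After op 1 (end): buf='HPN' cursor=3
After op 2 (end): buf='HPN' cursor=3
After op 3 (home): buf='HPN' cursor=0
After op 4 (end): buf='HPN' cursor=3
After op 5 (right): buf='HPN' cursor=3
After op 6 (insert('X')): buf='HPNX' cursor=4
After op 7 (select(1,2) replace("")): buf='HNX' cursor=1
After op 8 (select(1,3) replace("")): buf='H' cursor=1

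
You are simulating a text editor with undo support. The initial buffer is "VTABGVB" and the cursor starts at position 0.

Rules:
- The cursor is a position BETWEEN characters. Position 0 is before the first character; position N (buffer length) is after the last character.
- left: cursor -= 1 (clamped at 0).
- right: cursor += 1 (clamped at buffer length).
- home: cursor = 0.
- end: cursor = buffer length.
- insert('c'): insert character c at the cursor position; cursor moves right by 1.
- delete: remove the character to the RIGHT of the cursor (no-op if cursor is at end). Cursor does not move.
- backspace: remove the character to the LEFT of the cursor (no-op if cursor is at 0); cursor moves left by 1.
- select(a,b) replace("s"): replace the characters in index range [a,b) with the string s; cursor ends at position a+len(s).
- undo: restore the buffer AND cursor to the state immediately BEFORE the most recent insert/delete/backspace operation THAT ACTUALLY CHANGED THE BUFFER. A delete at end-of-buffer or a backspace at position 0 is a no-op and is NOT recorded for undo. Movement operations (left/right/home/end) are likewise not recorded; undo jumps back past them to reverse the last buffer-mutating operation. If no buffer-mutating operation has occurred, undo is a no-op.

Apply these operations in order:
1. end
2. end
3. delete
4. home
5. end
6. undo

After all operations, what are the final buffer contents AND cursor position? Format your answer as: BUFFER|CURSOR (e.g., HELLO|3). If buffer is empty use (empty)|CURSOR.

After op 1 (end): buf='VTABGVB' cursor=7
After op 2 (end): buf='VTABGVB' cursor=7
After op 3 (delete): buf='VTABGVB' cursor=7
After op 4 (home): buf='VTABGVB' cursor=0
After op 5 (end): buf='VTABGVB' cursor=7
After op 6 (undo): buf='VTABGVB' cursor=7

Answer: VTABGVB|7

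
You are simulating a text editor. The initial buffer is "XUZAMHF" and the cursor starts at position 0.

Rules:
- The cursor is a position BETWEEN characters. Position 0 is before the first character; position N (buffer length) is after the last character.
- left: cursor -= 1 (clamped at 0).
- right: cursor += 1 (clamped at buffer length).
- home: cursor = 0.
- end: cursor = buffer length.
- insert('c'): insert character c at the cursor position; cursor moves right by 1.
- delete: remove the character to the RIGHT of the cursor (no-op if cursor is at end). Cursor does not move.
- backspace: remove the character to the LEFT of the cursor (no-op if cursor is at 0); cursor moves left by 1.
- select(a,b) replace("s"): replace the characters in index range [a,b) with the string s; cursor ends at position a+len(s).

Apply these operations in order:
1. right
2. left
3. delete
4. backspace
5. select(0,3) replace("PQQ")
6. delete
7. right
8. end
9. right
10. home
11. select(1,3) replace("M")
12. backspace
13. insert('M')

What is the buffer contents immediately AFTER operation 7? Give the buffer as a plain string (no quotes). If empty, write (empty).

Answer: PQQHF

Derivation:
After op 1 (right): buf='XUZAMHF' cursor=1
After op 2 (left): buf='XUZAMHF' cursor=0
After op 3 (delete): buf='UZAMHF' cursor=0
After op 4 (backspace): buf='UZAMHF' cursor=0
After op 5 (select(0,3) replace("PQQ")): buf='PQQMHF' cursor=3
After op 6 (delete): buf='PQQHF' cursor=3
After op 7 (right): buf='PQQHF' cursor=4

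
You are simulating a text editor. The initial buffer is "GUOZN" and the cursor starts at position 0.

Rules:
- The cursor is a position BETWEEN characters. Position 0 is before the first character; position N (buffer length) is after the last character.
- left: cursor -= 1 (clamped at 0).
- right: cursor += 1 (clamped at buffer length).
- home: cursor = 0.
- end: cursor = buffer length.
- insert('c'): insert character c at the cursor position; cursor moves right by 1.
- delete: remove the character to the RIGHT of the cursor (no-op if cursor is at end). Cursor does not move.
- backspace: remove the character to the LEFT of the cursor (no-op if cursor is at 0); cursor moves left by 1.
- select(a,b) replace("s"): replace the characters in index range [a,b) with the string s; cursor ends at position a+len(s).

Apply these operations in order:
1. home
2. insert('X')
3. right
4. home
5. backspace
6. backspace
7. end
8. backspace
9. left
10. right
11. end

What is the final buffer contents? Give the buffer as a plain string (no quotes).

After op 1 (home): buf='GUOZN' cursor=0
After op 2 (insert('X')): buf='XGUOZN' cursor=1
After op 3 (right): buf='XGUOZN' cursor=2
After op 4 (home): buf='XGUOZN' cursor=0
After op 5 (backspace): buf='XGUOZN' cursor=0
After op 6 (backspace): buf='XGUOZN' cursor=0
After op 7 (end): buf='XGUOZN' cursor=6
After op 8 (backspace): buf='XGUOZ' cursor=5
After op 9 (left): buf='XGUOZ' cursor=4
After op 10 (right): buf='XGUOZ' cursor=5
After op 11 (end): buf='XGUOZ' cursor=5

Answer: XGUOZ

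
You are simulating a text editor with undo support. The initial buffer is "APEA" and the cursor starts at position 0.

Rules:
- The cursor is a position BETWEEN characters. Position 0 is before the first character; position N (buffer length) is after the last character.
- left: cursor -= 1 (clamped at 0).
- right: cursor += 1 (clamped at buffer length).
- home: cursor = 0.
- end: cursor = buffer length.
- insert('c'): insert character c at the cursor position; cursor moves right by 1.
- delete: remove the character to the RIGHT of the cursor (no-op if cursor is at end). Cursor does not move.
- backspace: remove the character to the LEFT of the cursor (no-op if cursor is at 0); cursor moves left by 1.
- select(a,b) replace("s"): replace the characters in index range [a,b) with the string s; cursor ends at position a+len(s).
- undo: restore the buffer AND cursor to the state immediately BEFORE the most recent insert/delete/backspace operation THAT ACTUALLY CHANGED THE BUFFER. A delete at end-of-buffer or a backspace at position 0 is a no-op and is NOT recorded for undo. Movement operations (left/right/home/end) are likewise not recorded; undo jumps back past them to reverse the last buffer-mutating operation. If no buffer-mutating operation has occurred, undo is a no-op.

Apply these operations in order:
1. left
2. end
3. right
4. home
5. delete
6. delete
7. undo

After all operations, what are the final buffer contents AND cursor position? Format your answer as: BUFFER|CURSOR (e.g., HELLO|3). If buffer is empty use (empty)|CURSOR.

Answer: PEA|0

Derivation:
After op 1 (left): buf='APEA' cursor=0
After op 2 (end): buf='APEA' cursor=4
After op 3 (right): buf='APEA' cursor=4
After op 4 (home): buf='APEA' cursor=0
After op 5 (delete): buf='PEA' cursor=0
After op 6 (delete): buf='EA' cursor=0
After op 7 (undo): buf='PEA' cursor=0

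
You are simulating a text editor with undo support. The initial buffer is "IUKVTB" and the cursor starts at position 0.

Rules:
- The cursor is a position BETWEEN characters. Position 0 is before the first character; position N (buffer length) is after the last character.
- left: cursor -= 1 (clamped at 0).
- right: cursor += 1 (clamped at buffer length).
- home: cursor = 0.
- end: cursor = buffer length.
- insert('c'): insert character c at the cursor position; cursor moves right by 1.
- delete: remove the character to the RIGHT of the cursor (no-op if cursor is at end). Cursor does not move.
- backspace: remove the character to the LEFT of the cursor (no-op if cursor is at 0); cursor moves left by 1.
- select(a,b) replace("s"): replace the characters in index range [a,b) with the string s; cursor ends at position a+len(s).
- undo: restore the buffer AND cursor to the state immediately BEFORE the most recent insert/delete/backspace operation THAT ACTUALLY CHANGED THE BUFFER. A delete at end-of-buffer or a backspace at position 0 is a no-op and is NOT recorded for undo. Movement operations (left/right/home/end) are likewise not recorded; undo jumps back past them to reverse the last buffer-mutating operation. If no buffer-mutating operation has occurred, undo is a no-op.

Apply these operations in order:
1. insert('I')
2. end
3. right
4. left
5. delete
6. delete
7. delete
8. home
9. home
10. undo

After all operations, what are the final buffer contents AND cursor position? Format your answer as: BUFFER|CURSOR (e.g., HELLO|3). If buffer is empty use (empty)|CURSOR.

Answer: IIUKVTB|6

Derivation:
After op 1 (insert('I')): buf='IIUKVTB' cursor=1
After op 2 (end): buf='IIUKVTB' cursor=7
After op 3 (right): buf='IIUKVTB' cursor=7
After op 4 (left): buf='IIUKVTB' cursor=6
After op 5 (delete): buf='IIUKVT' cursor=6
After op 6 (delete): buf='IIUKVT' cursor=6
After op 7 (delete): buf='IIUKVT' cursor=6
After op 8 (home): buf='IIUKVT' cursor=0
After op 9 (home): buf='IIUKVT' cursor=0
After op 10 (undo): buf='IIUKVTB' cursor=6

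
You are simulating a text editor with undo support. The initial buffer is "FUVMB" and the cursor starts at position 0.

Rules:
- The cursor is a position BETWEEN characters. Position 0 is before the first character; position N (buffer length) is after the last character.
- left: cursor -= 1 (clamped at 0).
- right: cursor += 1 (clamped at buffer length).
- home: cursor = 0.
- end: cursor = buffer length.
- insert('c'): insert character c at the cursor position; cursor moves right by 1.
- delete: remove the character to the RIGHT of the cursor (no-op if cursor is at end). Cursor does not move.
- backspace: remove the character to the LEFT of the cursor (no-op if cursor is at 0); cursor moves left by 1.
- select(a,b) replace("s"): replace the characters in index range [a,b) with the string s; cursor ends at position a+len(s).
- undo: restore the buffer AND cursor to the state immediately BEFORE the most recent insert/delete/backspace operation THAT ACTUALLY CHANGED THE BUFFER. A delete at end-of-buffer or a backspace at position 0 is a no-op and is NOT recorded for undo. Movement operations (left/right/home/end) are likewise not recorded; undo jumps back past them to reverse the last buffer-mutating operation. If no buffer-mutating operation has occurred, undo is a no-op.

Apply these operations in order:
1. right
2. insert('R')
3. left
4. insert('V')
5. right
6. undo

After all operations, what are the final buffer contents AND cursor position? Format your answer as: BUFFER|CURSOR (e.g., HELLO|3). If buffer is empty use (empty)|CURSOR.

After op 1 (right): buf='FUVMB' cursor=1
After op 2 (insert('R')): buf='FRUVMB' cursor=2
After op 3 (left): buf='FRUVMB' cursor=1
After op 4 (insert('V')): buf='FVRUVMB' cursor=2
After op 5 (right): buf='FVRUVMB' cursor=3
After op 6 (undo): buf='FRUVMB' cursor=1

Answer: FRUVMB|1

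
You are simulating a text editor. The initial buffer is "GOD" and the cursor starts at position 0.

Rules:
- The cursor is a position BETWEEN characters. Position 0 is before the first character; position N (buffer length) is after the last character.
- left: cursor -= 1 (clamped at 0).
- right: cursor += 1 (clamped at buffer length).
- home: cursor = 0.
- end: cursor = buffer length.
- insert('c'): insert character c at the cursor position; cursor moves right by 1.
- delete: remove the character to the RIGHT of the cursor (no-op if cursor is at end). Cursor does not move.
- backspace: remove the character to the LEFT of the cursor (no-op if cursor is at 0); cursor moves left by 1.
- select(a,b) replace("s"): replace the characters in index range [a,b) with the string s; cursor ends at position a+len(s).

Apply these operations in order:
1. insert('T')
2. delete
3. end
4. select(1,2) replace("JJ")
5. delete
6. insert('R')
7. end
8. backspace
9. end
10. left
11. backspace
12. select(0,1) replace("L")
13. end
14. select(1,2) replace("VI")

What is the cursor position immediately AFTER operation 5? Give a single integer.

After op 1 (insert('T')): buf='TGOD' cursor=1
After op 2 (delete): buf='TOD' cursor=1
After op 3 (end): buf='TOD' cursor=3
After op 4 (select(1,2) replace("JJ")): buf='TJJD' cursor=3
After op 5 (delete): buf='TJJ' cursor=3

Answer: 3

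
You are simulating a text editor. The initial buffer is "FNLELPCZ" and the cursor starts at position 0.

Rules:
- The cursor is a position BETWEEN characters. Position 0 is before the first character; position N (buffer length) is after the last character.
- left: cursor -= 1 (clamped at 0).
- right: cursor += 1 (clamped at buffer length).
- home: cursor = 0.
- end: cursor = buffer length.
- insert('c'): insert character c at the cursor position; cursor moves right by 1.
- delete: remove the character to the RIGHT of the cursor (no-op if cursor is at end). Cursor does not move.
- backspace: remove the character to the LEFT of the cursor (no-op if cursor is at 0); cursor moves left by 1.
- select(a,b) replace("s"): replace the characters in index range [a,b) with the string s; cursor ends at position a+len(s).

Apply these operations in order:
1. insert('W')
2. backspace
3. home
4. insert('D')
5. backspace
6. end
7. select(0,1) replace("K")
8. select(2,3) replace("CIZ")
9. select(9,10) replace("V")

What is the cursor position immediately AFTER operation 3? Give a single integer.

Answer: 0

Derivation:
After op 1 (insert('W')): buf='WFNLELPCZ' cursor=1
After op 2 (backspace): buf='FNLELPCZ' cursor=0
After op 3 (home): buf='FNLELPCZ' cursor=0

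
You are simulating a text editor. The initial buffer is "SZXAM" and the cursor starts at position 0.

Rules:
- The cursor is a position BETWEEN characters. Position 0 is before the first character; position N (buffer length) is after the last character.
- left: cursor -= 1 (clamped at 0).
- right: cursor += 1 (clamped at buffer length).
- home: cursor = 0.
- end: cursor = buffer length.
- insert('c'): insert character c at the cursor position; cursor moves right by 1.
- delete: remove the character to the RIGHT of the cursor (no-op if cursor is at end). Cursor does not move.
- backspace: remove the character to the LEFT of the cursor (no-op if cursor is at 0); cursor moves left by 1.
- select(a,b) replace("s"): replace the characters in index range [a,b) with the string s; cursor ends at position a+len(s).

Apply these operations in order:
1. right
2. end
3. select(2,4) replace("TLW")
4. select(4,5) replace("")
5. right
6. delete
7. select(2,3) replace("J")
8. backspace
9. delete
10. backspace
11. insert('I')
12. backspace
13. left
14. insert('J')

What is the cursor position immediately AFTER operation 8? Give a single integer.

After op 1 (right): buf='SZXAM' cursor=1
After op 2 (end): buf='SZXAM' cursor=5
After op 3 (select(2,4) replace("TLW")): buf='SZTLWM' cursor=5
After op 4 (select(4,5) replace("")): buf='SZTLM' cursor=4
After op 5 (right): buf='SZTLM' cursor=5
After op 6 (delete): buf='SZTLM' cursor=5
After op 7 (select(2,3) replace("J")): buf='SZJLM' cursor=3
After op 8 (backspace): buf='SZLM' cursor=2

Answer: 2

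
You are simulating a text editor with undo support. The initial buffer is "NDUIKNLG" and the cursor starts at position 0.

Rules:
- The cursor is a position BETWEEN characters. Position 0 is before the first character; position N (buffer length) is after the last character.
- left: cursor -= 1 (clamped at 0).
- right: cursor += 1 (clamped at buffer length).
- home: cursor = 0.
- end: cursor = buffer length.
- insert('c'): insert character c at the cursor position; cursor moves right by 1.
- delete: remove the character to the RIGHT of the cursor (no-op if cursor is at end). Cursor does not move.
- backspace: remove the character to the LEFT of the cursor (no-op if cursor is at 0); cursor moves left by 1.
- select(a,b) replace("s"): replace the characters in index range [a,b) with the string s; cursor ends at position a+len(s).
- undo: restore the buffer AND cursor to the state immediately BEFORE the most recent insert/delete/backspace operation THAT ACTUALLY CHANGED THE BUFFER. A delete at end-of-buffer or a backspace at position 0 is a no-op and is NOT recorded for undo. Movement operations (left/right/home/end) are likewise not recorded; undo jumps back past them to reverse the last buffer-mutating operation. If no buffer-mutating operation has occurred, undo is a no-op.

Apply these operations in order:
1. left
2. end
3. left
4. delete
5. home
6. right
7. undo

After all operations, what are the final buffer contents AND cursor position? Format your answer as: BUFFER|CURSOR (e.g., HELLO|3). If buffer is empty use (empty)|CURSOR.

Answer: NDUIKNLG|7

Derivation:
After op 1 (left): buf='NDUIKNLG' cursor=0
After op 2 (end): buf='NDUIKNLG' cursor=8
After op 3 (left): buf='NDUIKNLG' cursor=7
After op 4 (delete): buf='NDUIKNL' cursor=7
After op 5 (home): buf='NDUIKNL' cursor=0
After op 6 (right): buf='NDUIKNL' cursor=1
After op 7 (undo): buf='NDUIKNLG' cursor=7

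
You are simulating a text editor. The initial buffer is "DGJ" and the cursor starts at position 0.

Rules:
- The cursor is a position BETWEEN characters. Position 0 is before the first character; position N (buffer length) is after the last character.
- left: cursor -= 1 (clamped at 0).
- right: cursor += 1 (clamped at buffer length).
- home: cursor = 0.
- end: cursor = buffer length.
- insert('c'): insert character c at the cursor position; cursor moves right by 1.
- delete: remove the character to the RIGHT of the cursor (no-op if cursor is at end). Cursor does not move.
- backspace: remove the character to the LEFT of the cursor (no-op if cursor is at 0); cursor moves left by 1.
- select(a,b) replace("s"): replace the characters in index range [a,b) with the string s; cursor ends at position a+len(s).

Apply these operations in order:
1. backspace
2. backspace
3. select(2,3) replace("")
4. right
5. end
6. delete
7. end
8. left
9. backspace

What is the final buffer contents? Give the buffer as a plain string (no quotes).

Answer: G

Derivation:
After op 1 (backspace): buf='DGJ' cursor=0
After op 2 (backspace): buf='DGJ' cursor=0
After op 3 (select(2,3) replace("")): buf='DG' cursor=2
After op 4 (right): buf='DG' cursor=2
After op 5 (end): buf='DG' cursor=2
After op 6 (delete): buf='DG' cursor=2
After op 7 (end): buf='DG' cursor=2
After op 8 (left): buf='DG' cursor=1
After op 9 (backspace): buf='G' cursor=0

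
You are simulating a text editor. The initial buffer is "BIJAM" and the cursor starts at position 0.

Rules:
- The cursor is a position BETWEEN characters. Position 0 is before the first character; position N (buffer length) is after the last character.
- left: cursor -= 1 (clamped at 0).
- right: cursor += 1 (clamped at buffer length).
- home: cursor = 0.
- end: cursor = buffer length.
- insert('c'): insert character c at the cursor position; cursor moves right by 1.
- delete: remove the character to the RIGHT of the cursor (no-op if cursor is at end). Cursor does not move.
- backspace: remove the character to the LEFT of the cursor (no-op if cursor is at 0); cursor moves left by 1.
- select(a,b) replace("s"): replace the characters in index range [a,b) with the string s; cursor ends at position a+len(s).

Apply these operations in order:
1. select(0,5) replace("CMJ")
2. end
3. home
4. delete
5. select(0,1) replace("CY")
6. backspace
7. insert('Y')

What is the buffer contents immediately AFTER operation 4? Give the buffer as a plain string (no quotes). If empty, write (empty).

Answer: MJ

Derivation:
After op 1 (select(0,5) replace("CMJ")): buf='CMJ' cursor=3
After op 2 (end): buf='CMJ' cursor=3
After op 3 (home): buf='CMJ' cursor=0
After op 4 (delete): buf='MJ' cursor=0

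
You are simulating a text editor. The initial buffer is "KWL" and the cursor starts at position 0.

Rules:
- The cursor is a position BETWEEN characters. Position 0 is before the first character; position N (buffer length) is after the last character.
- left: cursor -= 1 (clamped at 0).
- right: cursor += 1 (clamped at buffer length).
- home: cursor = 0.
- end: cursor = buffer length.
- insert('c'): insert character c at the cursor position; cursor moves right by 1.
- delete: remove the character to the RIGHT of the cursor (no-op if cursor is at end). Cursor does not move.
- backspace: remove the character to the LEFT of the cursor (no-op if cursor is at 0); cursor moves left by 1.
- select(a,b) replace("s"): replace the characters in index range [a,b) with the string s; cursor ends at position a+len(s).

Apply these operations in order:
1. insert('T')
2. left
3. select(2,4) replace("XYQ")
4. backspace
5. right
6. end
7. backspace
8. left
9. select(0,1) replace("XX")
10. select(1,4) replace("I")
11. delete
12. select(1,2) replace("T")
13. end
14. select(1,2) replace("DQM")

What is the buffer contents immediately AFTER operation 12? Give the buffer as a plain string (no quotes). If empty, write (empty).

After op 1 (insert('T')): buf='TKWL' cursor=1
After op 2 (left): buf='TKWL' cursor=0
After op 3 (select(2,4) replace("XYQ")): buf='TKXYQ' cursor=5
After op 4 (backspace): buf='TKXY' cursor=4
After op 5 (right): buf='TKXY' cursor=4
After op 6 (end): buf='TKXY' cursor=4
After op 7 (backspace): buf='TKX' cursor=3
After op 8 (left): buf='TKX' cursor=2
After op 9 (select(0,1) replace("XX")): buf='XXKX' cursor=2
After op 10 (select(1,4) replace("I")): buf='XI' cursor=2
After op 11 (delete): buf='XI' cursor=2
After op 12 (select(1,2) replace("T")): buf='XT' cursor=2

Answer: XT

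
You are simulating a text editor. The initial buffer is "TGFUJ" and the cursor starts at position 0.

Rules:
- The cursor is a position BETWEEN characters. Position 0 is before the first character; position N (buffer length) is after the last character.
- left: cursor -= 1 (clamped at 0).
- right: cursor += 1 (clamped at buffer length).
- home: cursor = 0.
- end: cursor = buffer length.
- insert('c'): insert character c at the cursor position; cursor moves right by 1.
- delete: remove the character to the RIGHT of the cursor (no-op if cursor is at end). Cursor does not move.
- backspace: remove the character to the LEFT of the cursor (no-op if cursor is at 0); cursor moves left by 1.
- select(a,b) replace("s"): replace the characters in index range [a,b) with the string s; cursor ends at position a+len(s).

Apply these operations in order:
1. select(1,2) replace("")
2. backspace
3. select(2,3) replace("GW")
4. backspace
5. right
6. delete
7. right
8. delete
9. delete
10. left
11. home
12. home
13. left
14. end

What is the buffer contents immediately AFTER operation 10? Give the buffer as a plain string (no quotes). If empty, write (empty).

After op 1 (select(1,2) replace("")): buf='TFUJ' cursor=1
After op 2 (backspace): buf='FUJ' cursor=0
After op 3 (select(2,3) replace("GW")): buf='FUGW' cursor=4
After op 4 (backspace): buf='FUG' cursor=3
After op 5 (right): buf='FUG' cursor=3
After op 6 (delete): buf='FUG' cursor=3
After op 7 (right): buf='FUG' cursor=3
After op 8 (delete): buf='FUG' cursor=3
After op 9 (delete): buf='FUG' cursor=3
After op 10 (left): buf='FUG' cursor=2

Answer: FUG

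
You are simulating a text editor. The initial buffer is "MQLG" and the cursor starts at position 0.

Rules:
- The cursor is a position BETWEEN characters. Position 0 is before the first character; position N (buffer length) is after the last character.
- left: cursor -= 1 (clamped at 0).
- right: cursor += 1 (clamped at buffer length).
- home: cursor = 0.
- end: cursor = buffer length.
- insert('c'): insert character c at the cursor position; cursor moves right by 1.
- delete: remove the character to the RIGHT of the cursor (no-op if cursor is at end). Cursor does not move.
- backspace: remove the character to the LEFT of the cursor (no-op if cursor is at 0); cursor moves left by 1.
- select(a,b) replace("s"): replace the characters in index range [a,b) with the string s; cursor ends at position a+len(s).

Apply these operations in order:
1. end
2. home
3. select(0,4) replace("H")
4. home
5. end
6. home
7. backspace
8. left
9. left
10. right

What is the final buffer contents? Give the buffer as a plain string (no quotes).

Answer: H

Derivation:
After op 1 (end): buf='MQLG' cursor=4
After op 2 (home): buf='MQLG' cursor=0
After op 3 (select(0,4) replace("H")): buf='H' cursor=1
After op 4 (home): buf='H' cursor=0
After op 5 (end): buf='H' cursor=1
After op 6 (home): buf='H' cursor=0
After op 7 (backspace): buf='H' cursor=0
After op 8 (left): buf='H' cursor=0
After op 9 (left): buf='H' cursor=0
After op 10 (right): buf='H' cursor=1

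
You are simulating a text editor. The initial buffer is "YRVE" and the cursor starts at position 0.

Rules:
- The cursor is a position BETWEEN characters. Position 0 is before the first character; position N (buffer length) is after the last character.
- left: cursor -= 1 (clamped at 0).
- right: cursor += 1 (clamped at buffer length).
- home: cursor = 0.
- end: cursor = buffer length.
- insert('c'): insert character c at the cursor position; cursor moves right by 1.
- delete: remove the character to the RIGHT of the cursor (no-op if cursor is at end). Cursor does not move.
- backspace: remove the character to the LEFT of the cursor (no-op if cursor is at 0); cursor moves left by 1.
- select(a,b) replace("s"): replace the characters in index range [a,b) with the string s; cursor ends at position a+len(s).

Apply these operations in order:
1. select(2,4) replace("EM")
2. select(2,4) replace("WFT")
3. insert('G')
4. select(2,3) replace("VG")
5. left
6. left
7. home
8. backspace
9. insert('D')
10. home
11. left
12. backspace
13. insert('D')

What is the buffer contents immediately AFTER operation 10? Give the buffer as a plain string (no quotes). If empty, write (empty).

Answer: DYRVGFTG

Derivation:
After op 1 (select(2,4) replace("EM")): buf='YREM' cursor=4
After op 2 (select(2,4) replace("WFT")): buf='YRWFT' cursor=5
After op 3 (insert('G')): buf='YRWFTG' cursor=6
After op 4 (select(2,3) replace("VG")): buf='YRVGFTG' cursor=4
After op 5 (left): buf='YRVGFTG' cursor=3
After op 6 (left): buf='YRVGFTG' cursor=2
After op 7 (home): buf='YRVGFTG' cursor=0
After op 8 (backspace): buf='YRVGFTG' cursor=0
After op 9 (insert('D')): buf='DYRVGFTG' cursor=1
After op 10 (home): buf='DYRVGFTG' cursor=0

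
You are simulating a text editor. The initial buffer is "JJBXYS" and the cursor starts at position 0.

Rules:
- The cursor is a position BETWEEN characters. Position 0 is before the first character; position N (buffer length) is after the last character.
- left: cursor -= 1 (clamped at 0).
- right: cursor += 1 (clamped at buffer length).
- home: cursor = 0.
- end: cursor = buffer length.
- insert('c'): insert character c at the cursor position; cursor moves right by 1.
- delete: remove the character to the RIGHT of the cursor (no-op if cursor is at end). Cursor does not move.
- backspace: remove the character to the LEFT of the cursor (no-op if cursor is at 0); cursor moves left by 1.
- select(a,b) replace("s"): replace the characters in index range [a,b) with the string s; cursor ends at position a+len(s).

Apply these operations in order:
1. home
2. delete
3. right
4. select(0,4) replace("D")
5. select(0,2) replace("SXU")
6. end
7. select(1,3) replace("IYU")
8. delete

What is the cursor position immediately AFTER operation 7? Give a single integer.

After op 1 (home): buf='JJBXYS' cursor=0
After op 2 (delete): buf='JBXYS' cursor=0
After op 3 (right): buf='JBXYS' cursor=1
After op 4 (select(0,4) replace("D")): buf='DS' cursor=1
After op 5 (select(0,2) replace("SXU")): buf='SXU' cursor=3
After op 6 (end): buf='SXU' cursor=3
After op 7 (select(1,3) replace("IYU")): buf='SIYU' cursor=4

Answer: 4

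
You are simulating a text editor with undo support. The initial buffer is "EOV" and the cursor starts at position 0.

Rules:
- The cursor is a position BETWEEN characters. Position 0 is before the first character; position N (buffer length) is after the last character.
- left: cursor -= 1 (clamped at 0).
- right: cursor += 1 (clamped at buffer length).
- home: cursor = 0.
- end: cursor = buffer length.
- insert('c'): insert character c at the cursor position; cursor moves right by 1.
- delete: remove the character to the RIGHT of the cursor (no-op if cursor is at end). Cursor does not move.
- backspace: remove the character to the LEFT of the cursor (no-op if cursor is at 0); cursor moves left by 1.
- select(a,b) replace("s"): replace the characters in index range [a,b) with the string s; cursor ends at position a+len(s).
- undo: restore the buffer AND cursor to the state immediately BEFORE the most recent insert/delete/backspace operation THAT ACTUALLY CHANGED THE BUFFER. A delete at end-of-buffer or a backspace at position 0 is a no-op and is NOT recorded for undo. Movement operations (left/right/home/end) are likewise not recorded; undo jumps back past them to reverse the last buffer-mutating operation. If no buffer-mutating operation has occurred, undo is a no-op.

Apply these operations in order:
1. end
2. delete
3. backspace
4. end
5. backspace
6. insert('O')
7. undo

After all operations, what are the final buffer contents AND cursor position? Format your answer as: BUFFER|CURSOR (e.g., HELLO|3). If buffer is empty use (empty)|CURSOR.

After op 1 (end): buf='EOV' cursor=3
After op 2 (delete): buf='EOV' cursor=3
After op 3 (backspace): buf='EO' cursor=2
After op 4 (end): buf='EO' cursor=2
After op 5 (backspace): buf='E' cursor=1
After op 6 (insert('O')): buf='EO' cursor=2
After op 7 (undo): buf='E' cursor=1

Answer: E|1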